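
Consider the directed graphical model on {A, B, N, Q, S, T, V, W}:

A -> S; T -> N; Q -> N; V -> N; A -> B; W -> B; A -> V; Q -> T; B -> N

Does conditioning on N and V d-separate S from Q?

There are 4 undirected paths between S and Q; checking each against the conditioning set {N, V}:
Path 1: S ← A → B → N ← T ← Q
  A is a fork and A is not conditioned on; B is a chain and B is not conditioned on; N is a collider and N is conditioned on, which opens it; T is a chain and T is not conditioned on — no node blocks this path, so it is active.
Path 2: S ← A → B → N ← Q
  A is a fork and A is not conditioned on; B is a chain and B is not conditioned on; N is a collider and N is conditioned on, which opens it — no node blocks this path, so it is active.
Path 3: S ← A → V → N ← T ← Q
  V is a chain here and V is conditioned on, so the path is blocked at V.
Path 4: S ← A → V → N ← Q
  V is a chain here and V is conditioned on, so the path is blocked at V.
At least one path is unblocked, so d-separation fails.

No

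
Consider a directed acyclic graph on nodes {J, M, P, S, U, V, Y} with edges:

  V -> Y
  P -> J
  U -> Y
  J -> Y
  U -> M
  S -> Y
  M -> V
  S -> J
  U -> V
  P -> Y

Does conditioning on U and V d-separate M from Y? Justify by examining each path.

There are 4 undirected paths between M and Y; checking each against the conditioning set {U, V}:
Path 1: M ← U → Y
  U is a fork here and U is conditioned on, so the path is blocked at U.
Path 2: M ← U → V → Y
  U is a fork here and U is conditioned on, so the path is blocked at U.
Path 3: M → V → Y
  V is a chain here and V is conditioned on, so the path is blocked at V.
Path 4: M → V ← U → Y
  U is a fork here and U is conditioned on, so the path is blocked at U.
Every path is blocked, so M and Y are d-separated given {U, V}.

Yes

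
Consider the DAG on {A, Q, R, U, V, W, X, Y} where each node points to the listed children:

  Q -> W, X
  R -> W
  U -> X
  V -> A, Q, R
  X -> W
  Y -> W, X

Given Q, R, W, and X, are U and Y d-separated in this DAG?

Enumerating the 4 paths from U to Y and testing each for blocking by {Q, R, W, X}:
  1. U → X ← Y — X:collider[open] ⇒ active
  2. U → X ← Q ← V → R → W ← Y — X:collider[open]; Q:chain[blocks]; V:fork[open]; R:chain[blocks]; W:collider[open] ⇒ blocked
  3. U → X ← Q → W ← Y — X:collider[open]; Q:fork[blocks]; W:collider[open] ⇒ blocked
  4. U → X → W ← Y — X:chain[blocks]; W:collider[open] ⇒ blocked
Since the path U → X ← Y is active, U and Y are not d-separated given {Q, R, W, X}.

No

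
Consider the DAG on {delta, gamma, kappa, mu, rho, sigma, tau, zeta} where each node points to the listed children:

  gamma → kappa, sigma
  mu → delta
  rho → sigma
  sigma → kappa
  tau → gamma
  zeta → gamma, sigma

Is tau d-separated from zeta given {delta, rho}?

Yes — tau and zeta are d-separated given {delta, rho}.

Enumerating the 3 paths from tau to zeta and testing each for blocking by {delta, rho}:
  1. tau → gamma ← zeta — gamma:collider[blocks] ⇒ blocked
  2. tau → gamma → kappa ← sigma ← zeta — gamma:chain[open]; kappa:collider[blocks]; sigma:chain[open] ⇒ blocked
  3. tau → gamma → sigma ← zeta — gamma:chain[open]; sigma:collider[blocks] ⇒ blocked
All paths are blocked; tau ⊥ zeta | {delta, rho} holds.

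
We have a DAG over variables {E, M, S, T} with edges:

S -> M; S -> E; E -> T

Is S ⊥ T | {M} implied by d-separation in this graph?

Only one path connects S and T:
Path 1: S → E → T
  E is a chain and E is not conditioned on — no node blocks this path, so it is active.
At least one path is unblocked, so d-separation fails.

No — S and T are not d-separated given {M}.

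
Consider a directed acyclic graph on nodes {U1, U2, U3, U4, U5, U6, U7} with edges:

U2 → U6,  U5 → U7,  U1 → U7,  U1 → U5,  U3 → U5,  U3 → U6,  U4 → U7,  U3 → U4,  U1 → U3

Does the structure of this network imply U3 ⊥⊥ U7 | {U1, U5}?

No

5 paths connect U3 and U7; each must be blocked for d-separation to hold:
Path 1: U3 ← U1 → U7
  U1 is a fork here and U1 is conditioned on, so the path is blocked at U1.
Path 2: U3 ← U1 → U5 → U7
  U1 is a fork here and U1 is conditioned on, so the path is blocked at U1.
Path 3: U3 → U4 → U7
  U4 is a chain and U4 is not conditioned on — no node blocks this path, so it is active.
Path 4: U3 → U5 ← U1 → U7
  U1 is a fork here and U1 is conditioned on, so the path is blocked at U1.
Path 5: U3 → U5 → U7
  U5 is a chain here and U5 is conditioned on, so the path is blocked at U5.
At least one path is unblocked, so d-separation fails.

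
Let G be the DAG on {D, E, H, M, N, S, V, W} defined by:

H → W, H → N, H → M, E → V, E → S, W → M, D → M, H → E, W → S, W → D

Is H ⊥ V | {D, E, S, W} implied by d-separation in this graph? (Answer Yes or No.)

Yes — H and V are d-separated given {D, E, S, W}.

Enumerating the 4 paths from H to V and testing each for blocking by {D, E, S, W}:
Path 1: H → W → S ← E → V
  W is a chain here and W is conditioned on, so the path is blocked at W.
Path 2: H → E → V
  E is a chain here and E is conditioned on, so the path is blocked at E.
Path 3: H → M ← W → S ← E → V
  M is a collider here and neither M nor any of its descendants is conditioned on, so the collider stays closed — the path is blocked at M.
Path 4: H → M ← D ← W → S ← E → V
  M is a collider here and neither M nor any of its descendants is conditioned on, so the collider stays closed — the path is blocked at M.
Since every path is blocked, d-separation holds.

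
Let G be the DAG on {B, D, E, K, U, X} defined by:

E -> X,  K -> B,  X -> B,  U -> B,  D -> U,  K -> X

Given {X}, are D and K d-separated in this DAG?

Yes

We examine all 2 paths between D and K:
  1. D → U → B ← X ← K — U:chain[open]; B:collider[blocks]; X:chain[blocks] ⇒ blocked
  2. D → U → B ← K — U:chain[open]; B:collider[blocks] ⇒ blocked
All paths are blocked; D ⊥ K | {X} holds.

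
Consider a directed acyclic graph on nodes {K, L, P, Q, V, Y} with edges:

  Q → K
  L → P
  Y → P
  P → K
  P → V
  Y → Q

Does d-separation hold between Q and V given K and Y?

We examine all 2 paths between Q and V:
  1. Q ← Y → P → V — Y:fork[blocks]; P:chain[open] ⇒ blocked
  2. Q → K ← P → V — K:collider[open]; P:fork[open] ⇒ active
Since the path Q → K ← P → V is active, Q and V are not d-separated given {K, Y}.

No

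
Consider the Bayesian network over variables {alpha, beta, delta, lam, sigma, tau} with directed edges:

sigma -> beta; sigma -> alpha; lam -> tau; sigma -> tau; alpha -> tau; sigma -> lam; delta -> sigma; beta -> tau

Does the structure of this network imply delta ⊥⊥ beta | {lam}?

There are 4 undirected paths between delta and beta; checking each against the conditioning set {lam}:
  1. delta → sigma → beta — sigma:chain[open] ⇒ active
  2. delta → sigma → tau ← beta — sigma:chain[open]; tau:collider[blocks] ⇒ blocked
  3. delta → sigma → lam → tau ← beta — sigma:chain[open]; lam:chain[blocks]; tau:collider[blocks] ⇒ blocked
  4. delta → sigma → alpha → tau ← beta — sigma:chain[open]; alpha:chain[open]; tau:collider[blocks] ⇒ blocked
Because an active path exists, delta and beta are not d-separated.

No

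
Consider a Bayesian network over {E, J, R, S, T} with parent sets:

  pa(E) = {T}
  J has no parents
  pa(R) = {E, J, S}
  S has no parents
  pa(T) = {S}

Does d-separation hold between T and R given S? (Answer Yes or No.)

No

Enumerating the 2 paths from T to R and testing each for blocking by {S}:
  1. T ← S → R — S:fork[blocks] ⇒ blocked
  2. T → E → R — E:chain[open] ⇒ active
At least one path is unblocked, so d-separation fails.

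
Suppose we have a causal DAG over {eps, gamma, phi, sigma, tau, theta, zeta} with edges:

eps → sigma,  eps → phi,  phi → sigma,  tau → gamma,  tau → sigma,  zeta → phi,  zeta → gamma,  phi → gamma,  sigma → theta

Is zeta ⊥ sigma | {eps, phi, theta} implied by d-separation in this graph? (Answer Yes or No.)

Yes

There are 6 undirected paths between zeta and sigma; checking each against the conditioning set {eps, phi, theta}:
  1. zeta → phi ← eps → sigma — phi:collider[open]; eps:fork[blocks] ⇒ blocked
  2. zeta → phi → sigma — phi:chain[blocks] ⇒ blocked
  3. zeta → phi → gamma ← tau → sigma — phi:chain[blocks]; gamma:collider[blocks]; tau:fork[open] ⇒ blocked
  4. zeta → gamma ← tau → sigma — gamma:collider[blocks]; tau:fork[open] ⇒ blocked
  5. zeta → gamma ← phi ← eps → sigma — gamma:collider[blocks]; phi:chain[blocks]; eps:fork[blocks] ⇒ blocked
  6. zeta → gamma ← phi → sigma — gamma:collider[blocks]; phi:fork[blocks] ⇒ blocked
All paths are blocked; zeta ⊥ sigma | {eps, phi, theta} holds.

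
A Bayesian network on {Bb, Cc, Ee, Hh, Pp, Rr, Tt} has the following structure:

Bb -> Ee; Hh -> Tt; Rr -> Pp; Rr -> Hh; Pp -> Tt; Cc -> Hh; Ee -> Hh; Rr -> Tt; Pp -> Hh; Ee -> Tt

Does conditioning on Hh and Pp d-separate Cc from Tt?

No

There are 6 undirected paths between Cc and Tt; checking each against the conditioning set {Hh, Pp}:
  1. Cc → Hh ← Ee → Tt — Hh:collider[open]; Ee:fork[open] ⇒ active
  2. Cc → Hh ← Pp ← Rr → Tt — Hh:collider[open]; Pp:chain[blocks]; Rr:fork[open] ⇒ blocked
  3. Cc → Hh ← Pp → Tt — Hh:collider[open]; Pp:fork[blocks] ⇒ blocked
  4. Cc → Hh ← Rr → Pp → Tt — Hh:collider[open]; Rr:fork[open]; Pp:chain[blocks] ⇒ blocked
  5. Cc → Hh ← Rr → Tt — Hh:collider[open]; Rr:fork[open] ⇒ active
  6. Cc → Hh → Tt — Hh:chain[blocks] ⇒ blocked
Because an active path exists, Cc and Tt are not d-separated.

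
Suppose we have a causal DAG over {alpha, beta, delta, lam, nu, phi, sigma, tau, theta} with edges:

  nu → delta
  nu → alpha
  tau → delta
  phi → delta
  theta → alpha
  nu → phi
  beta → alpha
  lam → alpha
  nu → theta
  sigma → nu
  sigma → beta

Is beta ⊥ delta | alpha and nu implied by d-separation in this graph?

6 paths connect beta and delta; each must be blocked for d-separation to hold:
Path 1: beta → alpha ← nu → phi → delta
  nu is a fork here and nu is conditioned on, so the path is blocked at nu.
Path 2: beta → alpha ← nu → delta
  nu is a fork here and nu is conditioned on, so the path is blocked at nu.
Path 3: beta → alpha ← theta ← nu → phi → delta
  nu is a fork here and nu is conditioned on, so the path is blocked at nu.
Path 4: beta → alpha ← theta ← nu → delta
  nu is a fork here and nu is conditioned on, so the path is blocked at nu.
Path 5: beta ← sigma → nu → phi → delta
  nu is a chain here and nu is conditioned on, so the path is blocked at nu.
Path 6: beta ← sigma → nu → delta
  nu is a chain here and nu is conditioned on, so the path is blocked at nu.
Every path is blocked, so beta and delta are d-separated given {alpha, nu}.

Yes — beta and delta are d-separated given {alpha, nu}.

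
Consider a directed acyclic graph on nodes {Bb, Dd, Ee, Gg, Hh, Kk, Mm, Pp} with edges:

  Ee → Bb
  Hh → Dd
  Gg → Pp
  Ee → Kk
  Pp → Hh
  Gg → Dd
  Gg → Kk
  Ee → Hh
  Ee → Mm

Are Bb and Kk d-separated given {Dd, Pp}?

Enumerating the 3 paths from Bb to Kk and testing each for blocking by {Dd, Pp}:
  1. Bb ← Ee → Kk — Ee:fork[open] ⇒ active
  2. Bb ← Ee → Hh → Dd ← Gg → Kk — Ee:fork[open]; Hh:chain[open]; Dd:collider[open]; Gg:fork[open] ⇒ active
  3. Bb ← Ee → Hh ← Pp ← Gg → Kk — Ee:fork[open]; Hh:collider[open]; Pp:chain[blocks]; Gg:fork[open] ⇒ blocked
Because an active path exists, Bb and Kk are not d-separated.

No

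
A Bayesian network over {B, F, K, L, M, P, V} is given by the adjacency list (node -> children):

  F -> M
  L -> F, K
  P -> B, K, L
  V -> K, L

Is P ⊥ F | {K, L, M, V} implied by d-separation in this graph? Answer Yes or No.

Yes — P and F are d-separated given {K, L, M, V}.

There are 3 undirected paths between P and F; checking each against the conditioning set {K, L, M, V}:
Path 1: P → L → F
  L is a chain here and L is conditioned on, so the path is blocked at L.
Path 2: P → K ← L → F
  L is a fork here and L is conditioned on, so the path is blocked at L.
Path 3: P → K ← V → L → F
  V is a fork here and V is conditioned on, so the path is blocked at V.
Every path is blocked, so P and F are d-separated given {K, L, M, V}.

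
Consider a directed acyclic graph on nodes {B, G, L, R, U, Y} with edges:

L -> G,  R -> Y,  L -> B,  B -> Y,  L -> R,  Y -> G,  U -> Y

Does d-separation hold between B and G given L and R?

No

We examine all 4 paths between B and G:
Path 1: B ← L → R → Y → G
  L is a fork here and L is conditioned on, so the path is blocked at L.
Path 2: B ← L → G
  L is a fork here and L is conditioned on, so the path is blocked at L.
Path 3: B → Y ← R ← L → G
  Y is a collider here and neither Y nor any of its descendants is conditioned on, so the collider stays closed — the path is blocked at Y.
Path 4: B → Y → G
  Y is a chain and Y is not conditioned on — no node blocks this path, so it is active.
At least one path is unblocked, so d-separation fails.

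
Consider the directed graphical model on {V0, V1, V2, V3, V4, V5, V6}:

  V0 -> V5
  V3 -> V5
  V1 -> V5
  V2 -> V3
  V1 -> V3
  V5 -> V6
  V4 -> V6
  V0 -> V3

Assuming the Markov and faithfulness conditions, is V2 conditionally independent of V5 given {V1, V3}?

3 paths connect V2 and V5; each must be blocked for d-separation to hold:
  1. V2 → V3 → V5 — V3:chain[blocks] ⇒ blocked
  2. V2 → V3 ← V0 → V5 — V3:collider[open]; V0:fork[open] ⇒ active
  3. V2 → V3 ← V1 → V5 — V3:collider[open]; V1:fork[blocks] ⇒ blocked
At least one path is unblocked, so d-separation fails.

No — V2 and V5 are not d-separated given {V1, V3}.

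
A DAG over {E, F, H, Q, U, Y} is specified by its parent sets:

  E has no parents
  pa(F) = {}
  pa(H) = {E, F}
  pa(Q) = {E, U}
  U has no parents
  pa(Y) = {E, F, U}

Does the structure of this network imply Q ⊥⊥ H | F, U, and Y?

No

Enumerating the 4 paths from Q to H and testing each for blocking by {F, U, Y}:
Path 1: Q ← U → Y ← F → H
  U is a fork here and U is conditioned on, so the path is blocked at U.
Path 2: Q ← U → Y ← E → H
  U is a fork here and U is conditioned on, so the path is blocked at U.
Path 3: Q ← E → Y ← F → H
  F is a fork here and F is conditioned on, so the path is blocked at F.
Path 4: Q ← E → H
  E is a fork and E is not conditioned on — no node blocks this path, so it is active.
Since the path Q ← E → H is active, Q and H are not d-separated given {F, U, Y}.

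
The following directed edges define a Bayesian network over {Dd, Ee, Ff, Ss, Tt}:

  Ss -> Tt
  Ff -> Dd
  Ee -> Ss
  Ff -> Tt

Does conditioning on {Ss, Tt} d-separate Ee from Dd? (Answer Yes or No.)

The only undirected path from Ee to Dd is:
Path 1: Ee → Ss → Tt ← Ff → Dd
  Ss is a chain here and Ss is conditioned on, so the path is blocked at Ss.
All paths are blocked; Ee ⊥ Dd | {Ss, Tt} holds.

Yes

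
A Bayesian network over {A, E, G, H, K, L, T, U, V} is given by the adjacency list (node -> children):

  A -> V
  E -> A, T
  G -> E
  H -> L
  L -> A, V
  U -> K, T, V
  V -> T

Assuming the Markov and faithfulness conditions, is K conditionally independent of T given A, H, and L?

We examine all 4 paths between K and T:
  1. K ← U → T — U:fork[open] ⇒ active
  2. K ← U → V ← A ← E → T — U:fork[open]; V:collider[blocks]; A:chain[blocks]; E:fork[open] ⇒ blocked
  3. K ← U → V → T — U:fork[open]; V:chain[open] ⇒ active
  4. K ← U → V ← L → A ← E → T — U:fork[open]; V:collider[blocks]; L:fork[blocks]; A:collider[open]; E:fork[open] ⇒ blocked
Because an active path exists, K and T are not d-separated.

No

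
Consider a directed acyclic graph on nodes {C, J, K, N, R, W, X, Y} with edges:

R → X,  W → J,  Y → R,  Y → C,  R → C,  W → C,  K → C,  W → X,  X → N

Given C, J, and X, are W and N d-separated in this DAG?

Yes — W and N are d-separated given {C, J, X}.

Enumerating the 3 paths from W to N and testing each for blocking by {C, J, X}:
  1. W → C ← Y → R → X → N — C:collider[open]; Y:fork[open]; R:chain[open]; X:chain[blocks] ⇒ blocked
  2. W → C ← R → X → N — C:collider[open]; R:fork[open]; X:chain[blocks] ⇒ blocked
  3. W → X → N — X:chain[blocks] ⇒ blocked
Every path is blocked, so W and N are d-separated given {C, J, X}.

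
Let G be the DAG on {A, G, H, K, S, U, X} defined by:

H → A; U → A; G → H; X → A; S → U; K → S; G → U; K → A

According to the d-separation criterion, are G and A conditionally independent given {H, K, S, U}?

We examine all 3 paths between G and A:
Path 1: G → H → A
  H is a chain here and H is conditioned on, so the path is blocked at H.
Path 2: G → U ← S ← K → A
  S is a chain here and S is conditioned on, so the path is blocked at S.
Path 3: G → U → A
  U is a chain here and U is conditioned on, so the path is blocked at U.
Since every path is blocked, d-separation holds.

Yes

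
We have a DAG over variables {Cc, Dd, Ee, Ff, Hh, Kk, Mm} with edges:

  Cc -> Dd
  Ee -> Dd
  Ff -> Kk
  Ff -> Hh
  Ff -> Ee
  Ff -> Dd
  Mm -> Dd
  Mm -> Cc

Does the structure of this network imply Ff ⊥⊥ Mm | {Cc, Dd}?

No

We examine all 4 paths between Ff and Mm:
  1. Ff → Ee → Dd ← Mm — Ee:chain[open]; Dd:collider[open] ⇒ active
  2. Ff → Ee → Dd ← Cc ← Mm — Ee:chain[open]; Dd:collider[open]; Cc:chain[blocks] ⇒ blocked
  3. Ff → Dd ← Mm — Dd:collider[open] ⇒ active
  4. Ff → Dd ← Cc ← Mm — Dd:collider[open]; Cc:chain[blocks] ⇒ blocked
At least one path is unblocked, so d-separation fails.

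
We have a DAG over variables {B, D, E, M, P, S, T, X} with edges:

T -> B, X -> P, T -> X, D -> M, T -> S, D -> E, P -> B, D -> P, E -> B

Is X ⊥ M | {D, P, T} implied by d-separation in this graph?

Yes

4 paths connect X and M; each must be blocked for d-separation to hold:
Path 1: X → P → B ← E ← D → M
  P is a chain here and P is conditioned on, so the path is blocked at P.
Path 2: X → P ← D → M
  D is a fork here and D is conditioned on, so the path is blocked at D.
Path 3: X ← T → B ← E ← D → M
  T is a fork here and T is conditioned on, so the path is blocked at T.
Path 4: X ← T → B ← P ← D → M
  T is a fork here and T is conditioned on, so the path is blocked at T.
Every path is blocked, so X and M are d-separated given {D, P, T}.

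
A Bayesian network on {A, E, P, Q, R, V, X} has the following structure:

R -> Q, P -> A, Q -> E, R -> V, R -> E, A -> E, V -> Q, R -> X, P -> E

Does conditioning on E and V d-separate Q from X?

Enumerating the 3 paths from Q to X and testing each for blocking by {E, V}:
  1. Q → E ← R → X — E:collider[open]; R:fork[open] ⇒ active
  2. Q ← R → X — R:fork[open] ⇒ active
  3. Q ← V ← R → X — V:chain[blocks]; R:fork[open] ⇒ blocked
At least one path is unblocked, so d-separation fails.

No — Q and X are not d-separated given {E, V}.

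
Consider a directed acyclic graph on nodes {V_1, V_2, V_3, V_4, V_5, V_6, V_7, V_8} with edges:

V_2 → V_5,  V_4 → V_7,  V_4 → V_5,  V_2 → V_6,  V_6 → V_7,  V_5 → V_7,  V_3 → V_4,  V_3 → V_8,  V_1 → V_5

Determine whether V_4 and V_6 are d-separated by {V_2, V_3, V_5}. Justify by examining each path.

Yes

4 paths connect V_4 and V_6; each must be blocked for d-separation to hold:
  1. V_4 → V_7 ← V_6 — V_7:collider[blocks] ⇒ blocked
  2. V_4 → V_7 ← V_5 ← V_2 → V_6 — V_7:collider[blocks]; V_5:chain[blocks]; V_2:fork[blocks] ⇒ blocked
  3. V_4 → V_5 ← V_2 → V_6 — V_5:collider[open]; V_2:fork[blocks] ⇒ blocked
  4. V_4 → V_5 → V_7 ← V_6 — V_5:chain[blocks]; V_7:collider[blocks] ⇒ blocked
All paths are blocked; V_4 ⊥ V_6 | {V_2, V_3, V_5} holds.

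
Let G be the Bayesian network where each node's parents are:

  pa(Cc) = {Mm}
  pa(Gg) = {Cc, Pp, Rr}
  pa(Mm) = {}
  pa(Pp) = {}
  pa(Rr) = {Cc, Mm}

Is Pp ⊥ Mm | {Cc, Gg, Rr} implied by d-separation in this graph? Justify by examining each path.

Yes

There are 4 undirected paths between Pp and Mm; checking each against the conditioning set {Cc, Gg, Rr}:
Path 1: Pp → Gg ← Rr ← Cc ← Mm
  Rr is a chain here and Rr is conditioned on, so the path is blocked at Rr.
Path 2: Pp → Gg ← Rr ← Mm
  Rr is a chain here and Rr is conditioned on, so the path is blocked at Rr.
Path 3: Pp → Gg ← Cc → Rr ← Mm
  Cc is a fork here and Cc is conditioned on, so the path is blocked at Cc.
Path 4: Pp → Gg ← Cc ← Mm
  Cc is a chain here and Cc is conditioned on, so the path is blocked at Cc.
All paths are blocked; Pp ⊥ Mm | {Cc, Gg, Rr} holds.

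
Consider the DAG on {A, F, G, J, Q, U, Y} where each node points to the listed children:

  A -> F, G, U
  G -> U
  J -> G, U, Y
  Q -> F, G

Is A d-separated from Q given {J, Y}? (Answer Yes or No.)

Yes

4 paths connect A and Q; each must be blocked for d-separation to hold:
Path 1: A → G ← Q
  G is a collider here and neither G nor any of its descendants is conditioned on, so the collider stays closed — the path is blocked at G.
Path 2: A → U ← G ← Q
  U is a collider here and neither U nor any of its descendants is conditioned on, so the collider stays closed — the path is blocked at U.
Path 3: A → U ← J → G ← Q
  U is a collider here and neither U nor any of its descendants is conditioned on, so the collider stays closed — the path is blocked at U.
Path 4: A → F ← Q
  F is a collider here and neither F nor any of its descendants is conditioned on, so the collider stays closed — the path is blocked at F.
All paths are blocked; A ⊥ Q | {J, Y} holds.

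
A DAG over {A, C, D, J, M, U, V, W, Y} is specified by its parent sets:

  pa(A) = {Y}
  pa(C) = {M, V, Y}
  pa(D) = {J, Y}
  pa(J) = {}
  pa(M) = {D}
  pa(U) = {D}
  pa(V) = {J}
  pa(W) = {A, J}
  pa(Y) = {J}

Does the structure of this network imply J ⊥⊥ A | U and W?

No

There are 6 undirected paths between J and A; checking each against the conditioning set {U, W}:
Path 1: J → D → M → C ← Y → A
  C is a collider here and neither C nor any of its descendants is conditioned on, so the collider stays closed — the path is blocked at C.
Path 2: J → D ← Y → A
  D is a collider and its descendant U is conditioned on, which opens it; Y is a fork and Y is not conditioned on — no node blocks this path, so it is active.
Path 3: J → V → C ← M ← D ← Y → A
  C is a collider here and neither C nor any of its descendants is conditioned on, so the collider stays closed — the path is blocked at C.
Path 4: J → V → C ← Y → A
  C is a collider here and neither C nor any of its descendants is conditioned on, so the collider stays closed — the path is blocked at C.
Path 5: J → W ← A
  W is a collider and W is conditioned on, which opens it — no node blocks this path, so it is active.
Path 6: J → Y → A
  Y is a chain and Y is not conditioned on — no node blocks this path, so it is active.
Since the path J → D ← Y → A is active, J and A are not d-separated given {U, W}.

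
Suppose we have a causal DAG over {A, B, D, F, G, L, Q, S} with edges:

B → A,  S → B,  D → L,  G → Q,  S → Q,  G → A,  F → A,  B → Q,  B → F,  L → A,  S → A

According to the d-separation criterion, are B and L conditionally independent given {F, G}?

There are 6 undirected paths between B and L; checking each against the conditioning set {F, G}:
Path 1: B → A ← L
  A is a collider here and neither A nor any of its descendants is conditioned on, so the collider stays closed — the path is blocked at A.
Path 2: B → F → A ← L
  F is a chain here and F is conditioned on, so the path is blocked at F.
Path 3: B → Q ← G → A ← L
  Q is a collider here and neither Q nor any of its descendants is conditioned on, so the collider stays closed — the path is blocked at Q.
Path 4: B → Q ← S → A ← L
  Q is a collider here and neither Q nor any of its descendants is conditioned on, so the collider stays closed — the path is blocked at Q.
Path 5: B ← S → A ← L
  A is a collider here and neither A nor any of its descendants is conditioned on, so the collider stays closed — the path is blocked at A.
Path 6: B ← S → Q ← G → A ← L
  Q is a collider here and neither Q nor any of its descendants is conditioned on, so the collider stays closed — the path is blocked at Q.
Every path is blocked, so B and L are d-separated given {F, G}.

Yes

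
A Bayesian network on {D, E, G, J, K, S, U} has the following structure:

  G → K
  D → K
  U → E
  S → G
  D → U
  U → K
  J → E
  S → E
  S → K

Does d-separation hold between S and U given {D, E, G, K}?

No — S and U are not d-separated given {D, E, G, K}.

We examine all 5 paths between S and U:
Path 1: S → K ← D → U
  D is a fork here and D is conditioned on, so the path is blocked at D.
Path 2: S → K ← U
  K is a collider and K is conditioned on, which opens it — no node blocks this path, so it is active.
Path 3: S → G → K ← D → U
  G is a chain here and G is conditioned on, so the path is blocked at G.
Path 4: S → G → K ← U
  G is a chain here and G is conditioned on, so the path is blocked at G.
Path 5: S → E ← U
  E is a collider and E is conditioned on, which opens it — no node blocks this path, so it is active.
At least one path is unblocked, so d-separation fails.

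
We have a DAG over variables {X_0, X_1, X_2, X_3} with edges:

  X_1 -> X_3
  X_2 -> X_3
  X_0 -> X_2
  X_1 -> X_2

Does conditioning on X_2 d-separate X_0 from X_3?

No — X_0 and X_3 are not d-separated given {X_2}.

We examine all 2 paths between X_0 and X_3:
  1. X_0 → X_2 ← X_1 → X_3 — X_2:collider[open]; X_1:fork[open] ⇒ active
  2. X_0 → X_2 → X_3 — X_2:chain[blocks] ⇒ blocked
Since the path X_0 → X_2 ← X_1 → X_3 is active, X_0 and X_3 are not d-separated given {X_2}.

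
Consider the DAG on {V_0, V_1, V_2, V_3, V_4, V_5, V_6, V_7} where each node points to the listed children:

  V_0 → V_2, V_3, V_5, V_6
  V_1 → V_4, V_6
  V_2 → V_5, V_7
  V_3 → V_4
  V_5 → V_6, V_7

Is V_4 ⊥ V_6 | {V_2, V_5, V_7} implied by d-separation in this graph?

No

5 paths connect V_4 and V_6; each must be blocked for d-separation to hold:
Path 1: V_4 ← V_1 → V_6
  V_1 is a fork and V_1 is not conditioned on — no node blocks this path, so it is active.
Path 2: V_4 ← V_3 ← V_0 → V_6
  V_3 is a chain and V_3 is not conditioned on; V_0 is a fork and V_0 is not conditioned on — no node blocks this path, so it is active.
Path 3: V_4 ← V_3 ← V_0 → V_2 → V_7 ← V_5 → V_6
  V_2 is a chain here and V_2 is conditioned on, so the path is blocked at V_2.
Path 4: V_4 ← V_3 ← V_0 → V_2 → V_5 → V_6
  V_2 is a chain here and V_2 is conditioned on, so the path is blocked at V_2.
Path 5: V_4 ← V_3 ← V_0 → V_5 → V_6
  V_5 is a chain here and V_5 is conditioned on, so the path is blocked at V_5.
Since the path V_4 ← V_1 → V_6 is active, V_4 and V_6 are not d-separated given {V_2, V_5, V_7}.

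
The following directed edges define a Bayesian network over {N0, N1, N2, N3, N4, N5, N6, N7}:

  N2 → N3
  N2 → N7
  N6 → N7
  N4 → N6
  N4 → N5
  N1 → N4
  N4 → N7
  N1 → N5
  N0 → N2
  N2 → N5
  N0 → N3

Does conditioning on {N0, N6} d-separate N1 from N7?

There are 6 undirected paths between N1 and N7; checking each against the conditioning set {N0, N6}:
Path 1: N1 → N4 → N6 → N7
  N6 is a chain here and N6 is conditioned on, so the path is blocked at N6.
Path 2: N1 → N4 → N5 ← N2 → N7
  N5 is a collider here and neither N5 nor any of its descendants is conditioned on, so the collider stays closed — the path is blocked at N5.
Path 3: N1 → N4 → N7
  N4 is a chain and N4 is not conditioned on — no node blocks this path, so it is active.
Path 4: N1 → N5 ← N4 → N6 → N7
  N5 is a collider here and neither N5 nor any of its descendants is conditioned on, so the collider stays closed — the path is blocked at N5.
Path 5: N1 → N5 ← N4 → N7
  N5 is a collider here and neither N5 nor any of its descendants is conditioned on, so the collider stays closed — the path is blocked at N5.
Path 6: N1 → N5 ← N2 → N7
  N5 is a collider here and neither N5 nor any of its descendants is conditioned on, so the collider stays closed — the path is blocked at N5.
At least one path is unblocked, so d-separation fails.

No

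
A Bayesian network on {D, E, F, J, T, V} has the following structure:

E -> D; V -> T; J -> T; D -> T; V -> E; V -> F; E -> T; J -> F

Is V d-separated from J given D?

4 paths connect V and J; each must be blocked for d-separation to hold:
Path 1: V → E → T ← J
  T is a collider here and neither T nor any of its descendants is conditioned on, so the collider stays closed — the path is blocked at T.
Path 2: V → E → D → T ← J
  D is a chain here and D is conditioned on, so the path is blocked at D.
Path 3: V → T ← J
  T is a collider here and neither T nor any of its descendants is conditioned on, so the collider stays closed — the path is blocked at T.
Path 4: V → F ← J
  F is a collider here and neither F nor any of its descendants is conditioned on, so the collider stays closed — the path is blocked at F.
All paths are blocked; V ⊥ J | {D} holds.

Yes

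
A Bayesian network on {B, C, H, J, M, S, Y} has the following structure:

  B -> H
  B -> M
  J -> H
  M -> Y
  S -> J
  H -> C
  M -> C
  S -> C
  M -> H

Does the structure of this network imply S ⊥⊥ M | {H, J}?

There are 6 undirected paths between S and M; checking each against the conditioning set {H, J}:
Path 1: S → C ← H ← B → M
  C is a collider here and neither C nor any of its descendants is conditioned on, so the collider stays closed — the path is blocked at C.
Path 2: S → C ← H ← M
  C is a collider here and neither C nor any of its descendants is conditioned on, so the collider stays closed — the path is blocked at C.
Path 3: S → C ← M
  C is a collider here and neither C nor any of its descendants is conditioned on, so the collider stays closed — the path is blocked at C.
Path 4: S → J → H → C ← M
  J is a chain here and J is conditioned on, so the path is blocked at J.
Path 5: S → J → H ← B → M
  J is a chain here and J is conditioned on, so the path is blocked at J.
Path 6: S → J → H ← M
  J is a chain here and J is conditioned on, so the path is blocked at J.
All paths are blocked; S ⊥ M | {H, J} holds.

Yes — S and M are d-separated given {H, J}.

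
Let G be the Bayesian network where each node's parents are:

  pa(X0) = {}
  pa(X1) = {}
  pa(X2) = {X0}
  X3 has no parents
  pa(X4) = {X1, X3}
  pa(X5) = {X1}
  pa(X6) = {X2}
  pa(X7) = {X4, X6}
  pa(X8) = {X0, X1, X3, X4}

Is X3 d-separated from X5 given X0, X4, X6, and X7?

No — X3 and X5 are not d-separated given {X0, X4, X6, X7}.

We examine all 6 paths between X3 and X5:
Path 1: X3 → X8 ← X4 ← X1 → X5
  X8 is a collider here and neither X8 nor any of its descendants is conditioned on, so the collider stays closed — the path is blocked at X8.
Path 2: X3 → X8 ← X1 → X5
  X8 is a collider here and neither X8 nor any of its descendants is conditioned on, so the collider stays closed — the path is blocked at X8.
Path 3: X3 → X8 ← X0 → X2 → X6 → X7 ← X4 ← X1 → X5
  X8 is a collider here and neither X8 nor any of its descendants is conditioned on, so the collider stays closed — the path is blocked at X8.
Path 4: X3 → X4 → X8 ← X1 → X5
  X4 is a chain here and X4 is conditioned on, so the path is blocked at X4.
Path 5: X3 → X4 → X7 ← X6 ← X2 ← X0 → X8 ← X1 → X5
  X4 is a chain here and X4 is conditioned on, so the path is blocked at X4.
Path 6: X3 → X4 ← X1 → X5
  X4 is a collider and X4 is conditioned on, which opens it; X1 is a fork and X1 is not conditioned on — no node blocks this path, so it is active.
Since the path X3 → X4 ← X1 → X5 is active, X3 and X5 are not d-separated given {X0, X4, X6, X7}.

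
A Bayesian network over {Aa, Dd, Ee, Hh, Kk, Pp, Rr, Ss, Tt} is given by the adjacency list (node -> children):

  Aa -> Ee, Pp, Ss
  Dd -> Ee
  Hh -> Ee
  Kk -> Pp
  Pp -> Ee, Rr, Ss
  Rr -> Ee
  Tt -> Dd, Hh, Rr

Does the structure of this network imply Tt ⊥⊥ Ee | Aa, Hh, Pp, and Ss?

No

6 paths connect Tt and Ee; each must be blocked for d-separation to hold:
Path 1: Tt → Rr ← Pp ← Aa → Ee
  Rr is a collider here and neither Rr nor any of its descendants is conditioned on, so the collider stays closed — the path is blocked at Rr.
Path 2: Tt → Rr ← Pp → Ss ← Aa → Ee
  Rr is a collider here and neither Rr nor any of its descendants is conditioned on, so the collider stays closed — the path is blocked at Rr.
Path 3: Tt → Rr ← Pp → Ee
  Rr is a collider here and neither Rr nor any of its descendants is conditioned on, so the collider stays closed — the path is blocked at Rr.
Path 4: Tt → Rr → Ee
  Rr is a chain and Rr is not conditioned on — no node blocks this path, so it is active.
Path 5: Tt → Dd → Ee
  Dd is a chain and Dd is not conditioned on — no node blocks this path, so it is active.
Path 6: Tt → Hh → Ee
  Hh is a chain here and Hh is conditioned on, so the path is blocked at Hh.
At least one path is unblocked, so d-separation fails.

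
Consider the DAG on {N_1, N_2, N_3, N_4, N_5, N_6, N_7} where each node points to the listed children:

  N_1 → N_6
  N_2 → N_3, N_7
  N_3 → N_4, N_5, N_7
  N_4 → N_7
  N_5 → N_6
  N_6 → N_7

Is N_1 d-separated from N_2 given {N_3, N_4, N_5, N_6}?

Yes

We examine all 6 paths between N_1 and N_2:
  1. N_1 → N_6 → N_7 ← N_2 — N_6:chain[blocks]; N_7:collider[blocks] ⇒ blocked
  2. N_1 → N_6 → N_7 ← N_3 ← N_2 — N_6:chain[blocks]; N_7:collider[blocks]; N_3:chain[blocks] ⇒ blocked
  3. N_1 → N_6 → N_7 ← N_4 ← N_3 ← N_2 — N_6:chain[blocks]; N_7:collider[blocks]; N_4:chain[blocks]; N_3:chain[blocks] ⇒ blocked
  4. N_1 → N_6 ← N_5 ← N_3 ← N_2 — N_6:collider[open]; N_5:chain[blocks]; N_3:chain[blocks] ⇒ blocked
  5. N_1 → N_6 ← N_5 ← N_3 → N_7 ← N_2 — N_6:collider[open]; N_5:chain[blocks]; N_3:fork[blocks]; N_7:collider[blocks] ⇒ blocked
  6. N_1 → N_6 ← N_5 ← N_3 → N_4 → N_7 ← N_2 — N_6:collider[open]; N_5:chain[blocks]; N_3:fork[blocks]; N_4:chain[blocks]; N_7:collider[blocks] ⇒ blocked
Every path is blocked, so N_1 and N_2 are d-separated given {N_3, N_4, N_5, N_6}.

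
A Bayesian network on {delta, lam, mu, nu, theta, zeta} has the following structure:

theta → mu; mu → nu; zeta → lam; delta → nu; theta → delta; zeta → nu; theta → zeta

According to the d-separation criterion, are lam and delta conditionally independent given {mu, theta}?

Yes

4 paths connect lam and delta; each must be blocked for d-separation to hold:
Path 1: lam ← zeta ← theta → mu → nu ← delta
  theta is a fork here and theta is conditioned on, so the path is blocked at theta.
Path 2: lam ← zeta ← theta → delta
  theta is a fork here and theta is conditioned on, so the path is blocked at theta.
Path 3: lam ← zeta → nu ← mu ← theta → delta
  nu is a collider here and neither nu nor any of its descendants is conditioned on, so the collider stays closed — the path is blocked at nu.
Path 4: lam ← zeta → nu ← delta
  nu is a collider here and neither nu nor any of its descendants is conditioned on, so the collider stays closed — the path is blocked at nu.
Every path is blocked, so lam and delta are d-separated given {mu, theta}.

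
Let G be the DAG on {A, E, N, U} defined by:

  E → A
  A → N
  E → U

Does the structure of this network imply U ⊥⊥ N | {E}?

Only one path connects U and N:
Path 1: U ← E → A → N
  E is a fork here and E is conditioned on, so the path is blocked at E.
Since every path is blocked, d-separation holds.

Yes — U and N are d-separated given {E}.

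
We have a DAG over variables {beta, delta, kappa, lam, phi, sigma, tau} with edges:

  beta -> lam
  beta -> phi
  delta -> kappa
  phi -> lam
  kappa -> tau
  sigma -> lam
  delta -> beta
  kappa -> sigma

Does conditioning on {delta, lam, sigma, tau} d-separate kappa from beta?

Yes — kappa and beta are d-separated given {delta, lam, sigma, tau}.

We examine all 3 paths between kappa and beta:
Path 1: kappa ← delta → beta
  delta is a fork here and delta is conditioned on, so the path is blocked at delta.
Path 2: kappa → sigma → lam ← beta
  sigma is a chain here and sigma is conditioned on, so the path is blocked at sigma.
Path 3: kappa → sigma → lam ← phi ← beta
  sigma is a chain here and sigma is conditioned on, so the path is blocked at sigma.
All paths are blocked; kappa ⊥ beta | {delta, lam, sigma, tau} holds.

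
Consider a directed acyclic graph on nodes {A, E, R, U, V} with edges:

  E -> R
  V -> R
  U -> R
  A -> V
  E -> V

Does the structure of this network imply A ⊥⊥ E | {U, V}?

No — A and E are not d-separated given {U, V}.

2 paths connect A and E; each must be blocked for d-separation to hold:
  1. A → V → R ← E — V:chain[blocks]; R:collider[blocks] ⇒ blocked
  2. A → V ← E — V:collider[open] ⇒ active
Since the path A → V ← E is active, A and E are not d-separated given {U, V}.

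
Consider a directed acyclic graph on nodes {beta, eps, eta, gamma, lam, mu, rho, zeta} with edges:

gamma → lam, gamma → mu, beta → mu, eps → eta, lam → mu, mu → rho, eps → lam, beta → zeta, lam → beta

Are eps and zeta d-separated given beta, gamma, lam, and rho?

Yes — eps and zeta are d-separated given {beta, gamma, lam, rho}.

We examine all 3 paths between eps and zeta:
Path 1: eps → lam → beta → zeta
  lam is a chain here and lam is conditioned on, so the path is blocked at lam.
Path 2: eps → lam → mu ← beta → zeta
  lam is a chain here and lam is conditioned on, so the path is blocked at lam.
Path 3: eps → lam ← gamma → mu ← beta → zeta
  gamma is a fork here and gamma is conditioned on, so the path is blocked at gamma.
Every path is blocked, so eps and zeta are d-separated given {beta, gamma, lam, rho}.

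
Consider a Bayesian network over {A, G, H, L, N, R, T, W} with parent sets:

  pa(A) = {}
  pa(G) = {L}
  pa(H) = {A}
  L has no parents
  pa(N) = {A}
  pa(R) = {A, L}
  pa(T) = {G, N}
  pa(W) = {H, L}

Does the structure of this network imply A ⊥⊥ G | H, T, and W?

No

3 paths connect A and G; each must be blocked for d-separation to hold:
Path 1: A → H → W ← L → G
  H is a chain here and H is conditioned on, so the path is blocked at H.
Path 2: A → N → T ← G
  N is a chain and N is not conditioned on; T is a collider and T is conditioned on, which opens it — no node blocks this path, so it is active.
Path 3: A → R ← L → G
  R is a collider here and neither R nor any of its descendants is conditioned on, so the collider stays closed — the path is blocked at R.
Since the path A → N → T ← G is active, A and G are not d-separated given {H, T, W}.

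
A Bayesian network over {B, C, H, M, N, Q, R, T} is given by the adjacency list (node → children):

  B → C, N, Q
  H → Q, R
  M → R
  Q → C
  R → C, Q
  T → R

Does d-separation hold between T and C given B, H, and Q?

We examine all 5 paths between T and C:
  1. T → R → Q ← B → C — R:chain[open]; Q:collider[open]; B:fork[blocks] ⇒ blocked
  2. T → R → Q → C — R:chain[open]; Q:chain[blocks] ⇒ blocked
  3. T → R ← H → Q ← B → C — R:collider[open]; H:fork[blocks]; Q:collider[open]; B:fork[blocks] ⇒ blocked
  4. T → R ← H → Q → C — R:collider[open]; H:fork[blocks]; Q:chain[blocks] ⇒ blocked
  5. T → R → C — R:chain[open] ⇒ active
Since the path T → R → C is active, T and C are not d-separated given {B, H, Q}.

No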